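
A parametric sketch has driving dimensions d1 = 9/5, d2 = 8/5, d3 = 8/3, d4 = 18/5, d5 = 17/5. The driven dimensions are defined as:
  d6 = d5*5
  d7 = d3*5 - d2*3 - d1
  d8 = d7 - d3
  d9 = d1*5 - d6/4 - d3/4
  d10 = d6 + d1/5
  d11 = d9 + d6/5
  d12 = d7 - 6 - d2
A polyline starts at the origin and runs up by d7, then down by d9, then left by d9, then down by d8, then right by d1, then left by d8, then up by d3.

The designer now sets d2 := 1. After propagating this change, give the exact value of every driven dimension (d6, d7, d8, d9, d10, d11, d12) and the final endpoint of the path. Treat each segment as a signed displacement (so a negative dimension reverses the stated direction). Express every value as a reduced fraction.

d6 = 17
d7 = 128/15
d8 = 88/15
d9 = 49/12
d10 = 434/25
d11 = 449/60
d12 = 23/15
endpoint = (-163/20, 5/4)

Apply edit: d2 := 1
  d6 = d5*5 = 17
  d7 = d3*5 - d2*3 - d1 = 128/15
  d8 = d7 - d3 = 88/15
  d9 = d1*5 - d6/4 - d3/4 = 49/12
  d10 = d6 + d1/5 = 434/25
  d11 = d9 + d6/5 = 449/60
  d12 = d7 - 6 - d2 = 23/15
Walk from origin (0, 0):
  seg 1: up by d7 = 128/15 → (0, 128/15)
  seg 2: down by d9 = 49/12 → (0, 89/20)
  seg 3: left by d9 = 49/12 → (-49/12, 89/20)
  seg 4: down by d8 = 88/15 → (-49/12, -17/12)
  seg 5: right by d1 = 9/5 → (-137/60, -17/12)
  seg 6: left by d8 = 88/15 → (-163/20, -17/12)
  seg 7: up by d3 = 8/3 → (-163/20, 5/4)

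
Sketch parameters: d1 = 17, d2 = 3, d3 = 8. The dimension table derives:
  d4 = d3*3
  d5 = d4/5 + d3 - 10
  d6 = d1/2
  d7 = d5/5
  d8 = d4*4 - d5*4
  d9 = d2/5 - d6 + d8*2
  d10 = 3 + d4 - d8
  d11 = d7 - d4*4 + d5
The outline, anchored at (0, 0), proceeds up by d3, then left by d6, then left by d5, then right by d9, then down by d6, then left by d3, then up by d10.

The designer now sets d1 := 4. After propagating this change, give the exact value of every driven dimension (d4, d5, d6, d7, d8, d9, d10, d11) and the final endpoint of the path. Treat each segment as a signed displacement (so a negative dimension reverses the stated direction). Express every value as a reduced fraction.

Apply edit: d1 := 4
  d4 = d3*3 = 24
  d5 = d4/5 + d3 - 10 = 14/5
  d6 = d1/2 = 2
  d7 = d5/5 = 14/25
  d8 = d4*4 - d5*4 = 424/5
  d9 = d2/5 - d6 + d8*2 = 841/5
  d10 = 3 + d4 - d8 = -289/5
  d11 = d7 - d4*4 + d5 = -2316/25
Walk from origin (0, 0):
  seg 1: up by d3 = 8 → (0, 8)
  seg 2: left by d6 = 2 → (-2, 8)
  seg 3: left by d5 = 14/5 → (-24/5, 8)
  seg 4: right by d9 = 841/5 → (817/5, 8)
  seg 5: down by d6 = 2 → (817/5, 6)
  seg 6: left by d3 = 8 → (777/5, 6)
  seg 7: up by d10 = -289/5 → (777/5, -259/5)

d4 = 24
d5 = 14/5
d6 = 2
d7 = 14/25
d8 = 424/5
d9 = 841/5
d10 = -289/5
d11 = -2316/25
endpoint = (777/5, -259/5)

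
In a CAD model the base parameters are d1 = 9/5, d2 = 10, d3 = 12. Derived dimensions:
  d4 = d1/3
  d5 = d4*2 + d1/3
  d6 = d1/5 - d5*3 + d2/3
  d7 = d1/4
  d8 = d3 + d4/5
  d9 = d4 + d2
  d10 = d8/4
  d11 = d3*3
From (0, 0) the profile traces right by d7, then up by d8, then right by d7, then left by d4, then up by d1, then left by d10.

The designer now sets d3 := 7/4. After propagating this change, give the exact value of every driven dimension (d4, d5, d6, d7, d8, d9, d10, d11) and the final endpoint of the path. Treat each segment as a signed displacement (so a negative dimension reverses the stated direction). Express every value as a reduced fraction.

Apply edit: d3 := 7/4
  d4 = d1/3 = 3/5
  d5 = d4*2 + d1/3 = 9/5
  d6 = d1/5 - d5*3 + d2/3 = -128/75
  d7 = d1/4 = 9/20
  d8 = d3 + d4/5 = 187/100
  d9 = d4 + d2 = 53/5
  d10 = d8/4 = 187/400
  d11 = d3*3 = 21/4
Walk from origin (0, 0):
  seg 1: right by d7 = 9/20 → (9/20, 0)
  seg 2: up by d8 = 187/100 → (9/20, 187/100)
  seg 3: right by d7 = 9/20 → (9/10, 187/100)
  seg 4: left by d4 = 3/5 → (3/10, 187/100)
  seg 5: up by d1 = 9/5 → (3/10, 367/100)
  seg 6: left by d10 = 187/400 → (-67/400, 367/100)

d4 = 3/5
d5 = 9/5
d6 = -128/75
d7 = 9/20
d8 = 187/100
d9 = 53/5
d10 = 187/400
d11 = 21/4
endpoint = (-67/400, 367/100)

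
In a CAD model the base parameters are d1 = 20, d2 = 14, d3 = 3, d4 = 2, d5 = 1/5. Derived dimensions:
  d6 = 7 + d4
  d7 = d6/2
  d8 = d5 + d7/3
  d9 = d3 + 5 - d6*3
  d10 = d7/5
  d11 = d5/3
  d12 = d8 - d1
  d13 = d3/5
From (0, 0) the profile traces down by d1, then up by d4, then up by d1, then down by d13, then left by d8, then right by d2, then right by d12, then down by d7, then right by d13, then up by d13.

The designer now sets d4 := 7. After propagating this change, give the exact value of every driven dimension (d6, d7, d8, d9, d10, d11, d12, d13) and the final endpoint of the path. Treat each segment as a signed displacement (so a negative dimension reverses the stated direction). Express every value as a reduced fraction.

Apply edit: d4 := 7
  d6 = 7 + d4 = 14
  d7 = d6/2 = 7
  d8 = d5 + d7/3 = 38/15
  d9 = d3 + 5 - d6*3 = -34
  d10 = d7/5 = 7/5
  d11 = d5/3 = 1/15
  d12 = d8 - d1 = -262/15
  d13 = d3/5 = 3/5
Walk from origin (0, 0):
  seg 1: down by d1 = 20 → (0, -20)
  seg 2: up by d4 = 7 → (0, -13)
  seg 3: up by d1 = 20 → (0, 7)
  seg 4: down by d13 = 3/5 → (0, 32/5)
  seg 5: left by d8 = 38/15 → (-38/15, 32/5)
  seg 6: right by d2 = 14 → (172/15, 32/5)
  seg 7: right by d12 = -262/15 → (-6, 32/5)
  seg 8: down by d7 = 7 → (-6, -3/5)
  seg 9: right by d13 = 3/5 → (-27/5, -3/5)
  seg 10: up by d13 = 3/5 → (-27/5, 0)

d6 = 14
d7 = 7
d8 = 38/15
d9 = -34
d10 = 7/5
d11 = 1/15
d12 = -262/15
d13 = 3/5
endpoint = (-27/5, 0)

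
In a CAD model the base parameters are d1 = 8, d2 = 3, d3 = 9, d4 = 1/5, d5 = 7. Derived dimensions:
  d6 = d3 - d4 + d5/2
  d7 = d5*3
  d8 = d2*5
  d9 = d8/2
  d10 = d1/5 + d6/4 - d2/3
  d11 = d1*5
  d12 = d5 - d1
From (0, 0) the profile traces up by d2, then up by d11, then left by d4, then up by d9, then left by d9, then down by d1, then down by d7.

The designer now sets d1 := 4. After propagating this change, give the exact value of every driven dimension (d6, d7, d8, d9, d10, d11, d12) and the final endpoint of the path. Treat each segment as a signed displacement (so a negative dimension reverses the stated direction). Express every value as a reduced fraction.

d6 = 123/10
d7 = 21
d8 = 15
d9 = 15/2
d10 = 23/8
d11 = 20
d12 = 3
endpoint = (-77/10, 11/2)

Apply edit: d1 := 4
  d6 = d3 - d4 + d5/2 = 123/10
  d7 = d5*3 = 21
  d8 = d2*5 = 15
  d9 = d8/2 = 15/2
  d10 = d1/5 + d6/4 - d2/3 = 23/8
  d11 = d1*5 = 20
  d12 = d5 - d1 = 3
Walk from origin (0, 0):
  seg 1: up by d2 = 3 → (0, 3)
  seg 2: up by d11 = 20 → (0, 23)
  seg 3: left by d4 = 1/5 → (-1/5, 23)
  seg 4: up by d9 = 15/2 → (-1/5, 61/2)
  seg 5: left by d9 = 15/2 → (-77/10, 61/2)
  seg 6: down by d1 = 4 → (-77/10, 53/2)
  seg 7: down by d7 = 21 → (-77/10, 11/2)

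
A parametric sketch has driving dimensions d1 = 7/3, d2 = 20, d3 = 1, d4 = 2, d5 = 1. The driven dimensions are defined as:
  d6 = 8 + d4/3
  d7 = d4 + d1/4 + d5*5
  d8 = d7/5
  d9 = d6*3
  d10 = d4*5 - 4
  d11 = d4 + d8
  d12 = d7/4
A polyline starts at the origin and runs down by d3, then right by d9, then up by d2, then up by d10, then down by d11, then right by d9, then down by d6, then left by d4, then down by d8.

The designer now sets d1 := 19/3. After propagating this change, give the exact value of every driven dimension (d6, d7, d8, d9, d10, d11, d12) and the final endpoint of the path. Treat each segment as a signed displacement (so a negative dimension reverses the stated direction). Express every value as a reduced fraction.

Apply edit: d1 := 19/3
  d6 = 8 + d4/3 = 26/3
  d7 = d4 + d1/4 + d5*5 = 103/12
  d8 = d7/5 = 103/60
  d9 = d6*3 = 26
  d10 = d4*5 - 4 = 6
  d11 = d4 + d8 = 223/60
  d12 = d7/4 = 103/48
Walk from origin (0, 0):
  seg 1: down by d3 = 1 → (0, -1)
  seg 2: right by d9 = 26 → (26, -1)
  seg 3: up by d2 = 20 → (26, 19)
  seg 4: up by d10 = 6 → (26, 25)
  seg 5: down by d11 = 223/60 → (26, 1277/60)
  seg 6: right by d9 = 26 → (52, 1277/60)
  seg 7: down by d6 = 26/3 → (52, 757/60)
  seg 8: left by d4 = 2 → (50, 757/60)
  seg 9: down by d8 = 103/60 → (50, 109/10)

d6 = 26/3
d7 = 103/12
d8 = 103/60
d9 = 26
d10 = 6
d11 = 223/60
d12 = 103/48
endpoint = (50, 109/10)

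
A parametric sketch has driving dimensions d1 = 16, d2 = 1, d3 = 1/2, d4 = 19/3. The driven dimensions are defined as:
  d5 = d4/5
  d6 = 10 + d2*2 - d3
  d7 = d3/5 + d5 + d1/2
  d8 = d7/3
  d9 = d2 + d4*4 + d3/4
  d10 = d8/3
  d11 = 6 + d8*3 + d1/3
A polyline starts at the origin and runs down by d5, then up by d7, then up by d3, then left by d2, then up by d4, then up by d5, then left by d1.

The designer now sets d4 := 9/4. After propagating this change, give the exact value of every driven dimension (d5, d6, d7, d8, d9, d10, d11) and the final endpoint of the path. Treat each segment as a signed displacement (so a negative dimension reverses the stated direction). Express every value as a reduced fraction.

d5 = 9/20
d6 = 23/2
d7 = 171/20
d8 = 57/20
d9 = 81/8
d10 = 19/20
d11 = 1193/60
endpoint = (-17, 113/10)

Apply edit: d4 := 9/4
  d5 = d4/5 = 9/20
  d6 = 10 + d2*2 - d3 = 23/2
  d7 = d3/5 + d5 + d1/2 = 171/20
  d8 = d7/3 = 57/20
  d9 = d2 + d4*4 + d3/4 = 81/8
  d10 = d8/3 = 19/20
  d11 = 6 + d8*3 + d1/3 = 1193/60
Walk from origin (0, 0):
  seg 1: down by d5 = 9/20 → (0, -9/20)
  seg 2: up by d7 = 171/20 → (0, 81/10)
  seg 3: up by d3 = 1/2 → (0, 43/5)
  seg 4: left by d2 = 1 → (-1, 43/5)
  seg 5: up by d4 = 9/4 → (-1, 217/20)
  seg 6: up by d5 = 9/20 → (-1, 113/10)
  seg 7: left by d1 = 16 → (-17, 113/10)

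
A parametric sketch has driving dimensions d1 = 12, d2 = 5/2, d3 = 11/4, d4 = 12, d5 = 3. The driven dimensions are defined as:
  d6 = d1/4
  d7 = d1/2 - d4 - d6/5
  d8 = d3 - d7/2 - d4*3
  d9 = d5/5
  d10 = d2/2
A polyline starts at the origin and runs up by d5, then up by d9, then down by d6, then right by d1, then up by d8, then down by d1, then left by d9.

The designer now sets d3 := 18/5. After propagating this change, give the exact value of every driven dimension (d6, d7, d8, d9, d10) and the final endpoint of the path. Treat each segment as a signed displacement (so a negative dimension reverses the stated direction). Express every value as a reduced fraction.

d6 = 3
d7 = -33/5
d8 = -291/10
d9 = 3/5
d10 = 5/4
endpoint = (57/5, -81/2)

Apply edit: d3 := 18/5
  d6 = d1/4 = 3
  d7 = d1/2 - d4 - d6/5 = -33/5
  d8 = d3 - d7/2 - d4*3 = -291/10
  d9 = d5/5 = 3/5
  d10 = d2/2 = 5/4
Walk from origin (0, 0):
  seg 1: up by d5 = 3 → (0, 3)
  seg 2: up by d9 = 3/5 → (0, 18/5)
  seg 3: down by d6 = 3 → (0, 3/5)
  seg 4: right by d1 = 12 → (12, 3/5)
  seg 5: up by d8 = -291/10 → (12, -57/2)
  seg 6: down by d1 = 12 → (12, -81/2)
  seg 7: left by d9 = 3/5 → (57/5, -81/2)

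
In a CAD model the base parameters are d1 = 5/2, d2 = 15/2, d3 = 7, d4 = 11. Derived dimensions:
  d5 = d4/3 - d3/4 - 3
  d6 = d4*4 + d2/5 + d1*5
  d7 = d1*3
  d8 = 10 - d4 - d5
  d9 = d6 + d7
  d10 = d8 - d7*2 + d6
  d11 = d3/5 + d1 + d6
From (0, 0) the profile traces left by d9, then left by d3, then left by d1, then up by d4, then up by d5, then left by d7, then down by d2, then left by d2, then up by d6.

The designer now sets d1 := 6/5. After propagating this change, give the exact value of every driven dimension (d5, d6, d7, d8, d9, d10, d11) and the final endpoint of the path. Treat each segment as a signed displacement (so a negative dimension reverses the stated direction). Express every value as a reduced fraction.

d5 = -13/12
d6 = 103/2
d7 = 18/5
d8 = 1/12
d9 = 551/10
d10 = 2663/60
d11 = 541/10
endpoint = (-372/5, 647/12)

Apply edit: d1 := 6/5
  d5 = d4/3 - d3/4 - 3 = -13/12
  d6 = d4*4 + d2/5 + d1*5 = 103/2
  d7 = d1*3 = 18/5
  d8 = 10 - d4 - d5 = 1/12
  d9 = d6 + d7 = 551/10
  d10 = d8 - d7*2 + d6 = 2663/60
  d11 = d3/5 + d1 + d6 = 541/10
Walk from origin (0, 0):
  seg 1: left by d9 = 551/10 → (-551/10, 0)
  seg 2: left by d3 = 7 → (-621/10, 0)
  seg 3: left by d1 = 6/5 → (-633/10, 0)
  seg 4: up by d4 = 11 → (-633/10, 11)
  seg 5: up by d5 = -13/12 → (-633/10, 119/12)
  seg 6: left by d7 = 18/5 → (-669/10, 119/12)
  seg 7: down by d2 = 15/2 → (-669/10, 29/12)
  seg 8: left by d2 = 15/2 → (-372/5, 29/12)
  seg 9: up by d6 = 103/2 → (-372/5, 647/12)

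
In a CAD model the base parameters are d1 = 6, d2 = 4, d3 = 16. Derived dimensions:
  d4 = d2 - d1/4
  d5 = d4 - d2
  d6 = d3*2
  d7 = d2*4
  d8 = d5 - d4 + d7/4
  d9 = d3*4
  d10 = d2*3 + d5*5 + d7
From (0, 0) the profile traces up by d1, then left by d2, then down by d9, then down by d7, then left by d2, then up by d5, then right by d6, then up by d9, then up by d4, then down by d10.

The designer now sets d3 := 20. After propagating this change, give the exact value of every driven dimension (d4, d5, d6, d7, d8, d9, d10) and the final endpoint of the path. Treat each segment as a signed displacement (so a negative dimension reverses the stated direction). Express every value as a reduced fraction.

Apply edit: d3 := 20
  d4 = d2 - d1/4 = 5/2
  d5 = d4 - d2 = -3/2
  d6 = d3*2 = 40
  d7 = d2*4 = 16
  d8 = d5 - d4 + d7/4 = 0
  d9 = d3*4 = 80
  d10 = d2*3 + d5*5 + d7 = 41/2
Walk from origin (0, 0):
  seg 1: up by d1 = 6 → (0, 6)
  seg 2: left by d2 = 4 → (-4, 6)
  seg 3: down by d9 = 80 → (-4, -74)
  seg 4: down by d7 = 16 → (-4, -90)
  seg 5: left by d2 = 4 → (-8, -90)
  seg 6: up by d5 = -3/2 → (-8, -183/2)
  seg 7: right by d6 = 40 → (32, -183/2)
  seg 8: up by d9 = 80 → (32, -23/2)
  seg 9: up by d4 = 5/2 → (32, -9)
  seg 10: down by d10 = 41/2 → (32, -59/2)

d4 = 5/2
d5 = -3/2
d6 = 40
d7 = 16
d8 = 0
d9 = 80
d10 = 41/2
endpoint = (32, -59/2)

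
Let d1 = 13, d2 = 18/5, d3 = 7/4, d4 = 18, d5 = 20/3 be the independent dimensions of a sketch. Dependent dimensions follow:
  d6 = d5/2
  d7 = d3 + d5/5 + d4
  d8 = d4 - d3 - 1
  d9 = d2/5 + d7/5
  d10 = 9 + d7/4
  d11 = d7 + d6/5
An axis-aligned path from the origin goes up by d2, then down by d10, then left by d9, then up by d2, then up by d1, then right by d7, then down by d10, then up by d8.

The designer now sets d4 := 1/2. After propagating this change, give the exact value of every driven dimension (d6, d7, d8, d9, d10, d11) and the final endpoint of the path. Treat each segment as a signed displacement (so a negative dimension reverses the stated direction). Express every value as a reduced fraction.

Apply edit: d4 := 1/2
  d6 = d5/2 = 10/3
  d7 = d3 + d5/5 + d4 = 43/12
  d8 = d4 - d3 - 1 = -9/4
  d9 = d2/5 + d7/5 = 431/300
  d10 = 9 + d7/4 = 475/48
  d11 = d7 + d6/5 = 17/4
Walk from origin (0, 0):
  seg 1: up by d2 = 18/5 → (0, 18/5)
  seg 2: down by d10 = 475/48 → (0, -1511/240)
  seg 3: left by d9 = 431/300 → (-431/300, -1511/240)
  seg 4: up by d2 = 18/5 → (-431/300, -647/240)
  seg 5: up by d1 = 13 → (-431/300, 2473/240)
  seg 6: right by d7 = 43/12 → (161/75, 2473/240)
  seg 7: down by d10 = 475/48 → (161/75, 49/120)
  seg 8: up by d8 = -9/4 → (161/75, -221/120)

d6 = 10/3
d7 = 43/12
d8 = -9/4
d9 = 431/300
d10 = 475/48
d11 = 17/4
endpoint = (161/75, -221/120)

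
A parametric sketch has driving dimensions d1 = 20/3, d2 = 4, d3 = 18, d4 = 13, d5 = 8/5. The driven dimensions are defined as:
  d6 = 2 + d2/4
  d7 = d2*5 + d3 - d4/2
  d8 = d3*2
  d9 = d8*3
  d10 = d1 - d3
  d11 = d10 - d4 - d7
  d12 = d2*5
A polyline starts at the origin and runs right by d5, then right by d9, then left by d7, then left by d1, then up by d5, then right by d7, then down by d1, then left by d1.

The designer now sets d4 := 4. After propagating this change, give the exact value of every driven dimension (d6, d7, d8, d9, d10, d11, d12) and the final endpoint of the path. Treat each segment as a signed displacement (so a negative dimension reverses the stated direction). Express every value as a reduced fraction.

d6 = 3
d7 = 36
d8 = 36
d9 = 108
d10 = -34/3
d11 = -154/3
d12 = 20
endpoint = (1444/15, -76/15)

Apply edit: d4 := 4
  d6 = 2 + d2/4 = 3
  d7 = d2*5 + d3 - d4/2 = 36
  d8 = d3*2 = 36
  d9 = d8*3 = 108
  d10 = d1 - d3 = -34/3
  d11 = d10 - d4 - d7 = -154/3
  d12 = d2*5 = 20
Walk from origin (0, 0):
  seg 1: right by d5 = 8/5 → (8/5, 0)
  seg 2: right by d9 = 108 → (548/5, 0)
  seg 3: left by d7 = 36 → (368/5, 0)
  seg 4: left by d1 = 20/3 → (1004/15, 0)
  seg 5: up by d5 = 8/5 → (1004/15, 8/5)
  seg 6: right by d7 = 36 → (1544/15, 8/5)
  seg 7: down by d1 = 20/3 → (1544/15, -76/15)
  seg 8: left by d1 = 20/3 → (1444/15, -76/15)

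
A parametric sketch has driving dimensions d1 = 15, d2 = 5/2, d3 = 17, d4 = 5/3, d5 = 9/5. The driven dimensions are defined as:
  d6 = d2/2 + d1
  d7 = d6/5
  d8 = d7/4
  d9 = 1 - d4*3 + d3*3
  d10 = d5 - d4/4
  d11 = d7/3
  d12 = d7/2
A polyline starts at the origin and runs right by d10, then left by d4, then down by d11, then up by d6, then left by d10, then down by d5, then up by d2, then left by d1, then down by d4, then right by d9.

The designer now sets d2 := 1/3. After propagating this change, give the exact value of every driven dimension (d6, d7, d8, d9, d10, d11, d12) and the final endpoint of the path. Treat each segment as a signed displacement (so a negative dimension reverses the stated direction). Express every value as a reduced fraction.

d6 = 91/6
d7 = 91/30
d8 = 91/120
d9 = 47
d10 = 83/60
d11 = 91/90
d12 = 91/60
endpoint = (91/3, 496/45)

Apply edit: d2 := 1/3
  d6 = d2/2 + d1 = 91/6
  d7 = d6/5 = 91/30
  d8 = d7/4 = 91/120
  d9 = 1 - d4*3 + d3*3 = 47
  d10 = d5 - d4/4 = 83/60
  d11 = d7/3 = 91/90
  d12 = d7/2 = 91/60
Walk from origin (0, 0):
  seg 1: right by d10 = 83/60 → (83/60, 0)
  seg 2: left by d4 = 5/3 → (-17/60, 0)
  seg 3: down by d11 = 91/90 → (-17/60, -91/90)
  seg 4: up by d6 = 91/6 → (-17/60, 637/45)
  seg 5: left by d10 = 83/60 → (-5/3, 637/45)
  seg 6: down by d5 = 9/5 → (-5/3, 556/45)
  seg 7: up by d2 = 1/3 → (-5/3, 571/45)
  seg 8: left by d1 = 15 → (-50/3, 571/45)
  seg 9: down by d4 = 5/3 → (-50/3, 496/45)
  seg 10: right by d9 = 47 → (91/3, 496/45)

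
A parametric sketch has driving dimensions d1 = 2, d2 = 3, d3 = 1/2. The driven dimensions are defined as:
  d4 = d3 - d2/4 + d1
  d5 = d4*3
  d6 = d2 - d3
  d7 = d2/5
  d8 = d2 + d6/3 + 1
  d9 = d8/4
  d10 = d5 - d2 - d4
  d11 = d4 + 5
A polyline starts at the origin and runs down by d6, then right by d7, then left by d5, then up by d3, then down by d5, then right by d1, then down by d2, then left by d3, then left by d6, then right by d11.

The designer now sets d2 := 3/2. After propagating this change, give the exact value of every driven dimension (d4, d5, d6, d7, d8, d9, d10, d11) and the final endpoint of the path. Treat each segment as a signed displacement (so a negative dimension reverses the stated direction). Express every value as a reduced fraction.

Apply edit: d2 := 3/2
  d4 = d3 - d2/4 + d1 = 17/8
  d5 = d4*3 = 51/8
  d6 = d2 - d3 = 1
  d7 = d2/5 = 3/10
  d8 = d2 + d6/3 + 1 = 17/6
  d9 = d8/4 = 17/24
  d10 = d5 - d2 - d4 = 11/4
  d11 = d4 + 5 = 57/8
Walk from origin (0, 0):
  seg 1: down by d6 = 1 → (0, -1)
  seg 2: right by d7 = 3/10 → (3/10, -1)
  seg 3: left by d5 = 51/8 → (-243/40, -1)
  seg 4: up by d3 = 1/2 → (-243/40, -1/2)
  seg 5: down by d5 = 51/8 → (-243/40, -55/8)
  seg 6: right by d1 = 2 → (-163/40, -55/8)
  seg 7: down by d2 = 3/2 → (-163/40, -67/8)
  seg 8: left by d3 = 1/2 → (-183/40, -67/8)
  seg 9: left by d6 = 1 → (-223/40, -67/8)
  seg 10: right by d11 = 57/8 → (31/20, -67/8)

d4 = 17/8
d5 = 51/8
d6 = 1
d7 = 3/10
d8 = 17/6
d9 = 17/24
d10 = 11/4
d11 = 57/8
endpoint = (31/20, -67/8)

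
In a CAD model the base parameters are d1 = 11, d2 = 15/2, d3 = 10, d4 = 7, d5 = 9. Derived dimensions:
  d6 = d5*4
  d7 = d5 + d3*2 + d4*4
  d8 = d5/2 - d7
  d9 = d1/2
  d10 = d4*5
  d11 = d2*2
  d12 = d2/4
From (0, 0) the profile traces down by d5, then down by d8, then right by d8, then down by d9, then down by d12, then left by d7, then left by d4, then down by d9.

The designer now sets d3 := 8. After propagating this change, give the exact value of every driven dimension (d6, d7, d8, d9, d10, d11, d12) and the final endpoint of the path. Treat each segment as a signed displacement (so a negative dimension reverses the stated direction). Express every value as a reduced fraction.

Apply edit: d3 := 8
  d6 = d5*4 = 36
  d7 = d5 + d3*2 + d4*4 = 53
  d8 = d5/2 - d7 = -97/2
  d9 = d1/2 = 11/2
  d10 = d4*5 = 35
  d11 = d2*2 = 15
  d12 = d2/4 = 15/8
Walk from origin (0, 0):
  seg 1: down by d5 = 9 → (0, -9)
  seg 2: down by d8 = -97/2 → (0, 79/2)
  seg 3: right by d8 = -97/2 → (-97/2, 79/2)
  seg 4: down by d9 = 11/2 → (-97/2, 34)
  seg 5: down by d12 = 15/8 → (-97/2, 257/8)
  seg 6: left by d7 = 53 → (-203/2, 257/8)
  seg 7: left by d4 = 7 → (-217/2, 257/8)
  seg 8: down by d9 = 11/2 → (-217/2, 213/8)

d6 = 36
d7 = 53
d8 = -97/2
d9 = 11/2
d10 = 35
d11 = 15
d12 = 15/8
endpoint = (-217/2, 213/8)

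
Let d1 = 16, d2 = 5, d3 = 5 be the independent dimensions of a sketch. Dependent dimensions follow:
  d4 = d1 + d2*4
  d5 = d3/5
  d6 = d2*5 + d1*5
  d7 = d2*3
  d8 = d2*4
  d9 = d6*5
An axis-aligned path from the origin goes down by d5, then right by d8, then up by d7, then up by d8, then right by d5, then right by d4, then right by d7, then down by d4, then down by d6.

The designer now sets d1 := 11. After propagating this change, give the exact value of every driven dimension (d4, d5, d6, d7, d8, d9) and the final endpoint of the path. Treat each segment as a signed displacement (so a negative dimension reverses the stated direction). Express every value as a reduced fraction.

Apply edit: d1 := 11
  d4 = d1 + d2*4 = 31
  d5 = d3/5 = 1
  d6 = d2*5 + d1*5 = 80
  d7 = d2*3 = 15
  d8 = d2*4 = 20
  d9 = d6*5 = 400
Walk from origin (0, 0):
  seg 1: down by d5 = 1 → (0, -1)
  seg 2: right by d8 = 20 → (20, -1)
  seg 3: up by d7 = 15 → (20, 14)
  seg 4: up by d8 = 20 → (20, 34)
  seg 5: right by d5 = 1 → (21, 34)
  seg 6: right by d4 = 31 → (52, 34)
  seg 7: right by d7 = 15 → (67, 34)
  seg 8: down by d4 = 31 → (67, 3)
  seg 9: down by d6 = 80 → (67, -77)

d4 = 31
d5 = 1
d6 = 80
d7 = 15
d8 = 20
d9 = 400
endpoint = (67, -77)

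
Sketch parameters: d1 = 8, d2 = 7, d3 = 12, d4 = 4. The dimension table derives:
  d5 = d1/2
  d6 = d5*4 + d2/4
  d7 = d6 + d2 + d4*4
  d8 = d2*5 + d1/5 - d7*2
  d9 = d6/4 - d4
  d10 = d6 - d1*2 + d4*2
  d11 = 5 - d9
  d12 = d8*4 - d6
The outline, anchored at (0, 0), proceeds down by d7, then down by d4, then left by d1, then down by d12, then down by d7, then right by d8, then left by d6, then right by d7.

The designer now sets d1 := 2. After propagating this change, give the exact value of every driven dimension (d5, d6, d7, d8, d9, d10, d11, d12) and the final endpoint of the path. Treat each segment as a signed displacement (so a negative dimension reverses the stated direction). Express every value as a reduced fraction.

Apply edit: d1 := 2
  d5 = d1/2 = 1
  d6 = d5*4 + d2/4 = 23/4
  d7 = d6 + d2 + d4*4 = 115/4
  d8 = d2*5 + d1/5 - d7*2 = -221/10
  d9 = d6/4 - d4 = -41/16
  d10 = d6 - d1*2 + d4*2 = 39/4
  d11 = 5 - d9 = 121/16
  d12 = d8*4 - d6 = -1883/20
Walk from origin (0, 0):
  seg 1: down by d7 = 115/4 → (0, -115/4)
  seg 2: down by d4 = 4 → (0, -131/4)
  seg 3: left by d1 = 2 → (-2, -131/4)
  seg 4: down by d12 = -1883/20 → (-2, 307/5)
  seg 5: down by d7 = 115/4 → (-2, 653/20)
  seg 6: right by d8 = -221/10 → (-241/10, 653/20)
  seg 7: left by d6 = 23/4 → (-597/20, 653/20)
  seg 8: right by d7 = 115/4 → (-11/10, 653/20)

d5 = 1
d6 = 23/4
d7 = 115/4
d8 = -221/10
d9 = -41/16
d10 = 39/4
d11 = 121/16
d12 = -1883/20
endpoint = (-11/10, 653/20)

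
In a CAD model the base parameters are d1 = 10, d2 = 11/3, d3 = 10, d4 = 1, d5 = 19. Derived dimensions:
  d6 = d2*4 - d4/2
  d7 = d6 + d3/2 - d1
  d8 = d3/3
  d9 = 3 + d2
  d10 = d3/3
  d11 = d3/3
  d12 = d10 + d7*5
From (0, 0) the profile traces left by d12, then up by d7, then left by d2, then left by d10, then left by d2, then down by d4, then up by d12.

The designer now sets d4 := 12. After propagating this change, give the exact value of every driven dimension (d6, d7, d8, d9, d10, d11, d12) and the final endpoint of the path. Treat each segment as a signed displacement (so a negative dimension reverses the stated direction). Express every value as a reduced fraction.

d6 = 26/3
d7 = 11/3
d8 = 10/3
d9 = 20/3
d10 = 10/3
d11 = 10/3
d12 = 65/3
endpoint = (-97/3, 40/3)

Apply edit: d4 := 12
  d6 = d2*4 - d4/2 = 26/3
  d7 = d6 + d3/2 - d1 = 11/3
  d8 = d3/3 = 10/3
  d9 = 3 + d2 = 20/3
  d10 = d3/3 = 10/3
  d11 = d3/3 = 10/3
  d12 = d10 + d7*5 = 65/3
Walk from origin (0, 0):
  seg 1: left by d12 = 65/3 → (-65/3, 0)
  seg 2: up by d7 = 11/3 → (-65/3, 11/3)
  seg 3: left by d2 = 11/3 → (-76/3, 11/3)
  seg 4: left by d10 = 10/3 → (-86/3, 11/3)
  seg 5: left by d2 = 11/3 → (-97/3, 11/3)
  seg 6: down by d4 = 12 → (-97/3, -25/3)
  seg 7: up by d12 = 65/3 → (-97/3, 40/3)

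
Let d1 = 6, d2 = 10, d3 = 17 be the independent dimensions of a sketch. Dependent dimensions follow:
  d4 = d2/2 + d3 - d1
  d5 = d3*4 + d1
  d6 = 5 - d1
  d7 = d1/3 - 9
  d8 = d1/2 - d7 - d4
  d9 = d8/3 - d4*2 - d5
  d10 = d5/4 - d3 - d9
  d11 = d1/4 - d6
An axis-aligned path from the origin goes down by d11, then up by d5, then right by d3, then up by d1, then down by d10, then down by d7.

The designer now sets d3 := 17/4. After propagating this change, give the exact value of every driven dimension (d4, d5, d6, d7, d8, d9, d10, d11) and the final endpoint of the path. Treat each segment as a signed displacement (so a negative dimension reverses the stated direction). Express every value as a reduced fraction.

Apply edit: d3 := 17/4
  d4 = d2/2 + d3 - d1 = 13/4
  d5 = d3*4 + d1 = 23
  d6 = 5 - d1 = -1
  d7 = d1/3 - 9 = -7
  d8 = d1/2 - d7 - d4 = 27/4
  d9 = d8/3 - d4*2 - d5 = -109/4
  d10 = d5/4 - d3 - d9 = 115/4
  d11 = d1/4 - d6 = 5/2
Walk from origin (0, 0):
  seg 1: down by d11 = 5/2 → (0, -5/2)
  seg 2: up by d5 = 23 → (0, 41/2)
  seg 3: right by d3 = 17/4 → (17/4, 41/2)
  seg 4: up by d1 = 6 → (17/4, 53/2)
  seg 5: down by d10 = 115/4 → (17/4, -9/4)
  seg 6: down by d7 = -7 → (17/4, 19/4)

d4 = 13/4
d5 = 23
d6 = -1
d7 = -7
d8 = 27/4
d9 = -109/4
d10 = 115/4
d11 = 5/2
endpoint = (17/4, 19/4)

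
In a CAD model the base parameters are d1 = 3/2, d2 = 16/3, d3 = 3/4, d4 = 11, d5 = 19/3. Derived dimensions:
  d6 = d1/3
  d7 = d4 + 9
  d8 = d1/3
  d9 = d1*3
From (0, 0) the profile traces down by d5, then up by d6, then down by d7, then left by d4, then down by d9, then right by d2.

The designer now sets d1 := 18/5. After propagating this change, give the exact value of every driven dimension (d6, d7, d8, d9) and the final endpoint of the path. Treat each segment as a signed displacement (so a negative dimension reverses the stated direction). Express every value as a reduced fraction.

d6 = 6/5
d7 = 20
d8 = 6/5
d9 = 54/5
endpoint = (-17/3, -539/15)

Apply edit: d1 := 18/5
  d6 = d1/3 = 6/5
  d7 = d4 + 9 = 20
  d8 = d1/3 = 6/5
  d9 = d1*3 = 54/5
Walk from origin (0, 0):
  seg 1: down by d5 = 19/3 → (0, -19/3)
  seg 2: up by d6 = 6/5 → (0, -77/15)
  seg 3: down by d7 = 20 → (0, -377/15)
  seg 4: left by d4 = 11 → (-11, -377/15)
  seg 5: down by d9 = 54/5 → (-11, -539/15)
  seg 6: right by d2 = 16/3 → (-17/3, -539/15)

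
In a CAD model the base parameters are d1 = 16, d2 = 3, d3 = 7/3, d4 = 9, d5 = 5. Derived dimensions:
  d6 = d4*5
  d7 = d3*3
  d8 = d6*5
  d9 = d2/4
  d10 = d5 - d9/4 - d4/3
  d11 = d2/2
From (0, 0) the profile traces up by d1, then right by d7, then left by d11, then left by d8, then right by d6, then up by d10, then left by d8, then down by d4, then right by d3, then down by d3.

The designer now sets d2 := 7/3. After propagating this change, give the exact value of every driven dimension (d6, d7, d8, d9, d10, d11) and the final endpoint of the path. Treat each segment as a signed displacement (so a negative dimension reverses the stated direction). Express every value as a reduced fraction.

d6 = 45
d7 = 7
d8 = 225
d9 = 7/12
d10 = 89/48
d11 = 7/6
endpoint = (-2381/6, 313/48)

Apply edit: d2 := 7/3
  d6 = d4*5 = 45
  d7 = d3*3 = 7
  d8 = d6*5 = 225
  d9 = d2/4 = 7/12
  d10 = d5 - d9/4 - d4/3 = 89/48
  d11 = d2/2 = 7/6
Walk from origin (0, 0):
  seg 1: up by d1 = 16 → (0, 16)
  seg 2: right by d7 = 7 → (7, 16)
  seg 3: left by d11 = 7/6 → (35/6, 16)
  seg 4: left by d8 = 225 → (-1315/6, 16)
  seg 5: right by d6 = 45 → (-1045/6, 16)
  seg 6: up by d10 = 89/48 → (-1045/6, 857/48)
  seg 7: left by d8 = 225 → (-2395/6, 857/48)
  seg 8: down by d4 = 9 → (-2395/6, 425/48)
  seg 9: right by d3 = 7/3 → (-2381/6, 425/48)
  seg 10: down by d3 = 7/3 → (-2381/6, 313/48)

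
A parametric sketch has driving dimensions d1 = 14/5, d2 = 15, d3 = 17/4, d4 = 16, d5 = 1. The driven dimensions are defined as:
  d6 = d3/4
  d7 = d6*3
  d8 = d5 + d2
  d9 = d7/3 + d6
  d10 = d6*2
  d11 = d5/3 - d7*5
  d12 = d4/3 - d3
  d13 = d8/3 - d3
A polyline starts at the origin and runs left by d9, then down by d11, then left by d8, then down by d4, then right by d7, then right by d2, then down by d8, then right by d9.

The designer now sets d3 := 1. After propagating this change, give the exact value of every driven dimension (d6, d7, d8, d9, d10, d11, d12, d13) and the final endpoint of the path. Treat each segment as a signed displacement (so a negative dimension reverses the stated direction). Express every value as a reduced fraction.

d6 = 1/4
d7 = 3/4
d8 = 16
d9 = 1/2
d10 = 1/2
d11 = -41/12
d12 = 13/3
d13 = 13/3
endpoint = (-1/4, -343/12)

Apply edit: d3 := 1
  d6 = d3/4 = 1/4
  d7 = d6*3 = 3/4
  d8 = d5 + d2 = 16
  d9 = d7/3 + d6 = 1/2
  d10 = d6*2 = 1/2
  d11 = d5/3 - d7*5 = -41/12
  d12 = d4/3 - d3 = 13/3
  d13 = d8/3 - d3 = 13/3
Walk from origin (0, 0):
  seg 1: left by d9 = 1/2 → (-1/2, 0)
  seg 2: down by d11 = -41/12 → (-1/2, 41/12)
  seg 3: left by d8 = 16 → (-33/2, 41/12)
  seg 4: down by d4 = 16 → (-33/2, -151/12)
  seg 5: right by d7 = 3/4 → (-63/4, -151/12)
  seg 6: right by d2 = 15 → (-3/4, -151/12)
  seg 7: down by d8 = 16 → (-3/4, -343/12)
  seg 8: right by d9 = 1/2 → (-1/4, -343/12)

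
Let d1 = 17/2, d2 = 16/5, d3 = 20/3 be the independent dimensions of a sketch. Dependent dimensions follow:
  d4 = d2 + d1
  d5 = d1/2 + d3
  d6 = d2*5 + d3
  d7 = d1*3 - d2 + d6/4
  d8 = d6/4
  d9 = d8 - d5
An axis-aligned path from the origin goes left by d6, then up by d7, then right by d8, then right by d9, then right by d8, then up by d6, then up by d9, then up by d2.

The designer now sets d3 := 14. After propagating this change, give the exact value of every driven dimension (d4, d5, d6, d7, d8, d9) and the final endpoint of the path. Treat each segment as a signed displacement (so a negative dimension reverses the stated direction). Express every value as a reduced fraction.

Apply edit: d3 := 14
  d4 = d2 + d1 = 117/10
  d5 = d1/2 + d3 = 73/4
  d6 = d2*5 + d3 = 30
  d7 = d1*3 - d2 + d6/4 = 149/5
  d8 = d6/4 = 15/2
  d9 = d8 - d5 = -43/4
Walk from origin (0, 0):
  seg 1: left by d6 = 30 → (-30, 0)
  seg 2: up by d7 = 149/5 → (-30, 149/5)
  seg 3: right by d8 = 15/2 → (-45/2, 149/5)
  seg 4: right by d9 = -43/4 → (-133/4, 149/5)
  seg 5: right by d8 = 15/2 → (-103/4, 149/5)
  seg 6: up by d6 = 30 → (-103/4, 299/5)
  seg 7: up by d9 = -43/4 → (-103/4, 981/20)
  seg 8: up by d2 = 16/5 → (-103/4, 209/4)

d4 = 117/10
d5 = 73/4
d6 = 30
d7 = 149/5
d8 = 15/2
d9 = -43/4
endpoint = (-103/4, 209/4)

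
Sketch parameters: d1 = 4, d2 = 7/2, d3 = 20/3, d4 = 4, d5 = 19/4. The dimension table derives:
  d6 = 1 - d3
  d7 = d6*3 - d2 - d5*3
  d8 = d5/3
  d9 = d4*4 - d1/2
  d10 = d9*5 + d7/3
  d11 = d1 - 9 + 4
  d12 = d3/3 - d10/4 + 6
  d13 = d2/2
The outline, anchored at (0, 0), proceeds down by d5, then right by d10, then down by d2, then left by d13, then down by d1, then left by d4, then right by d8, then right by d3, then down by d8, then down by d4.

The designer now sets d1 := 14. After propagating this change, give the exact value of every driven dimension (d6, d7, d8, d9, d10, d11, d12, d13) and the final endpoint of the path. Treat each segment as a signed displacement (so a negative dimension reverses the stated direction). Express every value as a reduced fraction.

d6 = -17/3
d7 = -139/4
d8 = 19/12
d9 = 9
d10 = 401/12
d11 = 9
d12 = -19/144
d13 = 7/4
endpoint = (431/12, -167/6)

Apply edit: d1 := 14
  d6 = 1 - d3 = -17/3
  d7 = d6*3 - d2 - d5*3 = -139/4
  d8 = d5/3 = 19/12
  d9 = d4*4 - d1/2 = 9
  d10 = d9*5 + d7/3 = 401/12
  d11 = d1 - 9 + 4 = 9
  d12 = d3/3 - d10/4 + 6 = -19/144
  d13 = d2/2 = 7/4
Walk from origin (0, 0):
  seg 1: down by d5 = 19/4 → (0, -19/4)
  seg 2: right by d10 = 401/12 → (401/12, -19/4)
  seg 3: down by d2 = 7/2 → (401/12, -33/4)
  seg 4: left by d13 = 7/4 → (95/3, -33/4)
  seg 5: down by d1 = 14 → (95/3, -89/4)
  seg 6: left by d4 = 4 → (83/3, -89/4)
  seg 7: right by d8 = 19/12 → (117/4, -89/4)
  seg 8: right by d3 = 20/3 → (431/12, -89/4)
  seg 9: down by d8 = 19/12 → (431/12, -143/6)
  seg 10: down by d4 = 4 → (431/12, -167/6)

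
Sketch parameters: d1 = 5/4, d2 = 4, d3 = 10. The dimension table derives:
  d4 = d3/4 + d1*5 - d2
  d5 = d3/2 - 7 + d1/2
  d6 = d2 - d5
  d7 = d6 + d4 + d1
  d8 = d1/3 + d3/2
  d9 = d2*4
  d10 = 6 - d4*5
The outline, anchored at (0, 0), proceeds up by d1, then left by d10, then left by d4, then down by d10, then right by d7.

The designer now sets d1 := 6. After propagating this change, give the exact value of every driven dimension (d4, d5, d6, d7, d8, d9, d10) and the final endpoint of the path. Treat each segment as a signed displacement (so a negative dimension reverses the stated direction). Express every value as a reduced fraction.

d4 = 57/2
d5 = 1
d6 = 3
d7 = 75/2
d8 = 7
d9 = 16
d10 = -273/2
endpoint = (291/2, 285/2)

Apply edit: d1 := 6
  d4 = d3/4 + d1*5 - d2 = 57/2
  d5 = d3/2 - 7 + d1/2 = 1
  d6 = d2 - d5 = 3
  d7 = d6 + d4 + d1 = 75/2
  d8 = d1/3 + d3/2 = 7
  d9 = d2*4 = 16
  d10 = 6 - d4*5 = -273/2
Walk from origin (0, 0):
  seg 1: up by d1 = 6 → (0, 6)
  seg 2: left by d10 = -273/2 → (273/2, 6)
  seg 3: left by d4 = 57/2 → (108, 6)
  seg 4: down by d10 = -273/2 → (108, 285/2)
  seg 5: right by d7 = 75/2 → (291/2, 285/2)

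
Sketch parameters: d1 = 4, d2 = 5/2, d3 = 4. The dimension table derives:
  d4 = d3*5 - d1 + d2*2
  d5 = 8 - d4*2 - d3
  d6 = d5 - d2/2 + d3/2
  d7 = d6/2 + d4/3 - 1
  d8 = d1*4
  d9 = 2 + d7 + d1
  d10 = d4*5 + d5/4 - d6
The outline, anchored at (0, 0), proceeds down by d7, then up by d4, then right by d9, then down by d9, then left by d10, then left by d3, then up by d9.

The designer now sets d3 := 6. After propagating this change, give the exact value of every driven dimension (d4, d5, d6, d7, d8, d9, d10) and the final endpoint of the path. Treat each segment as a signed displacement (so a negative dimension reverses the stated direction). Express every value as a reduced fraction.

d4 = 31
d5 = -60
d6 = -233/4
d7 = -475/24
d8 = 16
d9 = -331/24
d10 = 793/4
endpoint = (-5233/24, 1219/24)

Apply edit: d3 := 6
  d4 = d3*5 - d1 + d2*2 = 31
  d5 = 8 - d4*2 - d3 = -60
  d6 = d5 - d2/2 + d3/2 = -233/4
  d7 = d6/2 + d4/3 - 1 = -475/24
  d8 = d1*4 = 16
  d9 = 2 + d7 + d1 = -331/24
  d10 = d4*5 + d5/4 - d6 = 793/4
Walk from origin (0, 0):
  seg 1: down by d7 = -475/24 → (0, 475/24)
  seg 2: up by d4 = 31 → (0, 1219/24)
  seg 3: right by d9 = -331/24 → (-331/24, 1219/24)
  seg 4: down by d9 = -331/24 → (-331/24, 775/12)
  seg 5: left by d10 = 793/4 → (-5089/24, 775/12)
  seg 6: left by d3 = 6 → (-5233/24, 775/12)
  seg 7: up by d9 = -331/24 → (-5233/24, 1219/24)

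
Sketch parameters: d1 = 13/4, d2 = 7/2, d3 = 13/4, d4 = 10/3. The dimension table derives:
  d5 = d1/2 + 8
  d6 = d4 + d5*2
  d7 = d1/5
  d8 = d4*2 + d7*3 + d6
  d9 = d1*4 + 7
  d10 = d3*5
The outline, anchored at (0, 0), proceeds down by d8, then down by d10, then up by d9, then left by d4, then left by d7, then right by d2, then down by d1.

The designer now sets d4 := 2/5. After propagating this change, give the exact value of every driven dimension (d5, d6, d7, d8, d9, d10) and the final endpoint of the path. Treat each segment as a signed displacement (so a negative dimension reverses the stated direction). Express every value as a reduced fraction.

Apply edit: d4 := 2/5
  d5 = d1/2 + 8 = 77/8
  d6 = d4 + d5*2 = 393/20
  d7 = d1/5 = 13/20
  d8 = d4*2 + d7*3 + d6 = 112/5
  d9 = d1*4 + 7 = 20
  d10 = d3*5 = 65/4
Walk from origin (0, 0):
  seg 1: down by d8 = 112/5 → (0, -112/5)
  seg 2: down by d10 = 65/4 → (0, -773/20)
  seg 3: up by d9 = 20 → (0, -373/20)
  seg 4: left by d4 = 2/5 → (-2/5, -373/20)
  seg 5: left by d7 = 13/20 → (-21/20, -373/20)
  seg 6: right by d2 = 7/2 → (49/20, -373/20)
  seg 7: down by d1 = 13/4 → (49/20, -219/10)

d5 = 77/8
d6 = 393/20
d7 = 13/20
d8 = 112/5
d9 = 20
d10 = 65/4
endpoint = (49/20, -219/10)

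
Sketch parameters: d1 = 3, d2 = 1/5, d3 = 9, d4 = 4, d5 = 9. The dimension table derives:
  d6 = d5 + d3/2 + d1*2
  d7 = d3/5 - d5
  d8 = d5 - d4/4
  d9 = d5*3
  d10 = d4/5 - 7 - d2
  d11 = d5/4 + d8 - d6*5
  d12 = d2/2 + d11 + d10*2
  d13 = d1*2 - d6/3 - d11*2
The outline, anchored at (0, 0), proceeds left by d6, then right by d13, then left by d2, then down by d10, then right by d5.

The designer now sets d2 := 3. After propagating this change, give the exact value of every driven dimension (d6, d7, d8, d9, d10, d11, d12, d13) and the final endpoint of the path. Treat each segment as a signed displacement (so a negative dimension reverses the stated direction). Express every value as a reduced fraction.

Apply edit: d2 := 3
  d6 = d5 + d3/2 + d1*2 = 39/2
  d7 = d3/5 - d5 = -36/5
  d8 = d5 - d4/4 = 8
  d9 = d5*3 = 27
  d10 = d4/5 - 7 - d2 = -46/5
  d11 = d5/4 + d8 - d6*5 = -349/4
  d12 = d2/2 + d11 + d10*2 = -2083/20
  d13 = d1*2 - d6/3 - d11*2 = 174
Walk from origin (0, 0):
  seg 1: left by d6 = 39/2 → (-39/2, 0)
  seg 2: right by d13 = 174 → (309/2, 0)
  seg 3: left by d2 = 3 → (303/2, 0)
  seg 4: down by d10 = -46/5 → (303/2, 46/5)
  seg 5: right by d5 = 9 → (321/2, 46/5)

d6 = 39/2
d7 = -36/5
d8 = 8
d9 = 27
d10 = -46/5
d11 = -349/4
d12 = -2083/20
d13 = 174
endpoint = (321/2, 46/5)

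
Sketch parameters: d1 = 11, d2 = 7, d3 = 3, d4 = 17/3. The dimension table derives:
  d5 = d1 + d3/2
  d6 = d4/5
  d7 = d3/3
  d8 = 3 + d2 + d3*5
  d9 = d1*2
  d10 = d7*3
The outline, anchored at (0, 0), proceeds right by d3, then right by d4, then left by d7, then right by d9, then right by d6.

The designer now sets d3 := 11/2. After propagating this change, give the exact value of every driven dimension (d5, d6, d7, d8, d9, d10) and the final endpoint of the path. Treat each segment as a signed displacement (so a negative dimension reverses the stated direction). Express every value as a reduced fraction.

d5 = 55/4
d6 = 17/15
d7 = 11/6
d8 = 75/2
d9 = 22
d10 = 11/2
endpoint = (487/15, 0)

Apply edit: d3 := 11/2
  d5 = d1 + d3/2 = 55/4
  d6 = d4/5 = 17/15
  d7 = d3/3 = 11/6
  d8 = 3 + d2 + d3*5 = 75/2
  d9 = d1*2 = 22
  d10 = d7*3 = 11/2
Walk from origin (0, 0):
  seg 1: right by d3 = 11/2 → (11/2, 0)
  seg 2: right by d4 = 17/3 → (67/6, 0)
  seg 3: left by d7 = 11/6 → (28/3, 0)
  seg 4: right by d9 = 22 → (94/3, 0)
  seg 5: right by d6 = 17/15 → (487/15, 0)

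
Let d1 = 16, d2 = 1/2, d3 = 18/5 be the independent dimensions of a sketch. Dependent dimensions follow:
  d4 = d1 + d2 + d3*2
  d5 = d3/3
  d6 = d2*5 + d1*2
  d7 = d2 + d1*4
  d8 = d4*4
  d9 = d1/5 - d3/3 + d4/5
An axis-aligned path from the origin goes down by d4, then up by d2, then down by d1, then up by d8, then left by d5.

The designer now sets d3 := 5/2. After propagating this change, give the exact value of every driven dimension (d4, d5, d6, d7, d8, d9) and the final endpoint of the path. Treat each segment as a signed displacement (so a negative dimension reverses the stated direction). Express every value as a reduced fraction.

d4 = 43/2
d5 = 5/6
d6 = 69/2
d7 = 129/2
d8 = 86
d9 = 20/3
endpoint = (-5/6, 49)

Apply edit: d3 := 5/2
  d4 = d1 + d2 + d3*2 = 43/2
  d5 = d3/3 = 5/6
  d6 = d2*5 + d1*2 = 69/2
  d7 = d2 + d1*4 = 129/2
  d8 = d4*4 = 86
  d9 = d1/5 - d3/3 + d4/5 = 20/3
Walk from origin (0, 0):
  seg 1: down by d4 = 43/2 → (0, -43/2)
  seg 2: up by d2 = 1/2 → (0, -21)
  seg 3: down by d1 = 16 → (0, -37)
  seg 4: up by d8 = 86 → (0, 49)
  seg 5: left by d5 = 5/6 → (-5/6, 49)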